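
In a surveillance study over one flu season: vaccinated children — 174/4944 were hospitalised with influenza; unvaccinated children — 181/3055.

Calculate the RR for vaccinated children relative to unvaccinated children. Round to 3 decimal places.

0.594

risk, vaccinated children = 174/4944 = 0.03519
risk, unvaccinated children = 181/3055 = 0.05925
RR = 0.03519 / 0.05925 = 0.594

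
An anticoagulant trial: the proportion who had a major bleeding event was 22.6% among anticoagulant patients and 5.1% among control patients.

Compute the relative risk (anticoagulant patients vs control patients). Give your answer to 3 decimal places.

RR = 0.2260 / 0.0510 = 4.431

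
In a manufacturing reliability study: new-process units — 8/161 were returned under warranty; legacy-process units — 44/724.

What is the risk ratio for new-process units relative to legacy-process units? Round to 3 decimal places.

risk, new-process units = 8/161 = 0.04969
risk, legacy-process units = 44/724 = 0.06077
RR = 0.04969 / 0.06077 = 0.818

RR ≈ 0.818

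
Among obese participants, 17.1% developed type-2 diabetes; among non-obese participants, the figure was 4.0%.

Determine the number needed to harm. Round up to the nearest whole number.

absolute risk difference = 0.131000
1 / 0.131000 = 7.634 → round up → 8

NNH = 8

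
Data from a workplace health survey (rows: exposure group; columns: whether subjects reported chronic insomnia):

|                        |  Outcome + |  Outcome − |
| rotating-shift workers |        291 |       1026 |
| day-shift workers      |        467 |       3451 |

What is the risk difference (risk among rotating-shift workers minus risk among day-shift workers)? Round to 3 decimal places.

0.102

risk, rotating-shift workers = 291/1317 = 0.2210
risk, day-shift workers = 467/3918 = 0.1192
risk difference = 0.2210 − 0.1192 = 0.102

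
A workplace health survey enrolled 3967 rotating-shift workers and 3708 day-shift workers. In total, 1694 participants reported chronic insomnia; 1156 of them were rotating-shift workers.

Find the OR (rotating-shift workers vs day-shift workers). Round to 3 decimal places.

2.423

rotating-shift workers without the outcome: 3967 − 1156 = 2811
day-shift workers with the outcome: 1694 − 1156 = 538
day-shift workers without the outcome: 3708 − 538 = 3170
odds, rotating-shift workers = 1156/2811 = 0.4112
odds, day-shift workers = 538/3170 = 0.1697
OR = 0.4112 / 0.1697 = 2.423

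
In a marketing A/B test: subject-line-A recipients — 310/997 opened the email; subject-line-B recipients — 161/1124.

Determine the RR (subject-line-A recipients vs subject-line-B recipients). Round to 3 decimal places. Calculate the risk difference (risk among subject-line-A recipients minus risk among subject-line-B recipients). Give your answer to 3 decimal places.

RR = 2.171; RD = 0.168

risk, subject-line-A recipients = 310/997 = 0.3109
risk, subject-line-B recipients = 161/1124 = 0.1432
RR = 0.3109 / 0.1432 = 2.171
risk difference = 0.3109 − 0.1432 = 0.168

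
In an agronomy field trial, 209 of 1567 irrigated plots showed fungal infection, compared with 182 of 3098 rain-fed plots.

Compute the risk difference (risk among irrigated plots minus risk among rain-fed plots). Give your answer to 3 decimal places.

risk, irrigated plots = 209/1567 = 0.1334
risk, rain-fed plots = 182/3098 = 0.0587
risk difference = 0.1334 − 0.0587 = 0.075

RD = 0.075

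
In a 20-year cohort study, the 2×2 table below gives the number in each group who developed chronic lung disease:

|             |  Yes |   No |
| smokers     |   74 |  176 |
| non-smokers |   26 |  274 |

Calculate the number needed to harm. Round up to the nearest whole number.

NNH: 5

risk, smokers = 74/250 = 0.296000
risk, non-smokers = 26/300 = 0.086667
absolute risk difference = 0.209333
1 / 0.209333 = 4.777 → round up → 5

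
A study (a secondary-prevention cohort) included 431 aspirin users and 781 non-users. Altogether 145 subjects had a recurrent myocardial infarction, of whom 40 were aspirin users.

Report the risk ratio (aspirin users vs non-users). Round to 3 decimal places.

aspirin users without the outcome: 431 − 40 = 391
non-users with the outcome: 145 − 40 = 105
non-users without the outcome: 781 − 105 = 676
risk, aspirin users = 40/431 = 0.0928
risk, non-users = 105/781 = 0.1344
RR = 0.0928 / 0.1344 = 0.690

0.690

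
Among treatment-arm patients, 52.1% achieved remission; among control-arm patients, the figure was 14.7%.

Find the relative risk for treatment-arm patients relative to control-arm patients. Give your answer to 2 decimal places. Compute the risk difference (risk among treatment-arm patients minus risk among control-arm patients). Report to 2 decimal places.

RR = 3.54; RD = 0.37

RR = 0.5210 / 0.1470 = 3.54
risk difference = 0.5210 − 0.1470 = 0.37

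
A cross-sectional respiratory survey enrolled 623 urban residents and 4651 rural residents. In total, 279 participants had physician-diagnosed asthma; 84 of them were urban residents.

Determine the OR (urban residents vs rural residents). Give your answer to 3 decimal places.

3.561

urban residents without the outcome: 623 − 84 = 539
rural residents with the outcome: 279 − 84 = 195
rural residents without the outcome: 4651 − 195 = 4456
OR = (84 × 4456) / (539 × 195) = 374304/105105 ≈ 3.561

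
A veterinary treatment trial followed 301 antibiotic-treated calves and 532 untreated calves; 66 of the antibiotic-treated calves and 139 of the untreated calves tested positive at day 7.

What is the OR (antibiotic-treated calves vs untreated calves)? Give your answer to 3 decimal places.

OR = (66 × 393) / (235 × 139) = 25938/32665 ≈ 0.794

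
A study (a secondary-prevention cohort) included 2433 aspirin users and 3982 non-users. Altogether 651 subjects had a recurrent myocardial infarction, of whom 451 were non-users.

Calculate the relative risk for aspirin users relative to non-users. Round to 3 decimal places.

aspirin users with the outcome: 651 − 451 = 200
aspirin users without the outcome: 2433 − 200 = 2233
non-users without the outcome: 3982 − 451 = 3531
risk, aspirin users = 200/2433 = 0.0822
risk, non-users = 451/3982 = 0.1133
RR = 0.0822 / 0.1133 = 0.726

0.726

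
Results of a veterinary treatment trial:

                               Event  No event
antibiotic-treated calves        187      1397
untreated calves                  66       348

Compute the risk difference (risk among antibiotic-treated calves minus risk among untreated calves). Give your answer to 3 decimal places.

risk, antibiotic-treated calves = 187/1584 = 0.1181
risk, untreated calves = 66/414 = 0.1594
risk difference = 0.1181 − 0.1594 = -0.041

-0.041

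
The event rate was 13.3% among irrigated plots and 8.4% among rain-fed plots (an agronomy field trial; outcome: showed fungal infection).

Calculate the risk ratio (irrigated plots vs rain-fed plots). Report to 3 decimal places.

RR = 0.1330 / 0.0840 = 1.583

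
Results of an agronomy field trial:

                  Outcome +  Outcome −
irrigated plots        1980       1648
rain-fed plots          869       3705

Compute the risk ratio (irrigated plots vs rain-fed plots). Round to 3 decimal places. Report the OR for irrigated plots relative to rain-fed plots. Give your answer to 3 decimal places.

RR = 2.873; OR = 5.122

risk, irrigated plots = 1980/3628 = 0.5458
risk, rain-fed plots = 869/4574 = 0.1900
RR = 0.5458 / 0.1900 = 2.873
OR = (1980 × 3705) / (1648 × 869) = 7335900/1432112 ≈ 5.122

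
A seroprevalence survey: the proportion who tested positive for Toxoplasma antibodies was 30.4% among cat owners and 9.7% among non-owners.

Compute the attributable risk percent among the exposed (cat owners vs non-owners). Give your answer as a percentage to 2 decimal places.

AR% = (0.3040 − 0.0970) / 0.3040 = 0.6809 → 68.09%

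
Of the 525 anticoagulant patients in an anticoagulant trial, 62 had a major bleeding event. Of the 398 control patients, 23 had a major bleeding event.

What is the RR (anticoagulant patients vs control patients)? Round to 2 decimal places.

risk, anticoagulant patients = 62/525 = 0.1181
risk, control patients = 23/398 = 0.0578
RR = 0.1181 / 0.0578 = 2.04

RR = 2.04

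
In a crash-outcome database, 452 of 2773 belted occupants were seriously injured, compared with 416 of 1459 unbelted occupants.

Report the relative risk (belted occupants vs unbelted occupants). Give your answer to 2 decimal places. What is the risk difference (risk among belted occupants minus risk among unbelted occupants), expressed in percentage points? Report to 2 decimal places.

RR = 0.57; RD = -12.21

risk, belted occupants = 452/2773 = 0.1630
risk, unbelted occupants = 416/1459 = 0.2851
RR = 0.1630 / 0.2851 = 0.57
risk difference = 0.1630 − 0.2851 = -0.1221 → -12.21 percentage points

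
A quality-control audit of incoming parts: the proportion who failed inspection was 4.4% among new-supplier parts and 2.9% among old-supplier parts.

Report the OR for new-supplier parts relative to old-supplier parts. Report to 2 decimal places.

OR ≈ 1.54

odds, new-supplier parts = 0.04400/0.95600 = 0.04603
odds, old-supplier parts = 0.02900/0.97100 = 0.02987
OR = 0.04603 / 0.02987 = 1.54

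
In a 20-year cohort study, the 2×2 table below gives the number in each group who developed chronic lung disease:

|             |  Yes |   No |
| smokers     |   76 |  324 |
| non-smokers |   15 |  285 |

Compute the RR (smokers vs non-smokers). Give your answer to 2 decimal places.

3.80

risk, smokers = 76/400 = 0.1900
risk, non-smokers = 15/300 = 0.0500
RR = 0.1900 / 0.0500 = 3.80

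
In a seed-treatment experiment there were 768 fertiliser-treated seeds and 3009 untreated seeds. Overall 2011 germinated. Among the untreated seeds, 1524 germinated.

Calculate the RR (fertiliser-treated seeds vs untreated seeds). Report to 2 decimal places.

RR = 1.25

fertiliser-treated seeds with the outcome: 2011 − 1524 = 487
fertiliser-treated seeds without the outcome: 768 − 487 = 281
untreated seeds without the outcome: 3009 − 1524 = 1485
risk, fertiliser-treated seeds = 487/768 = 0.6341
risk, untreated seeds = 1524/3009 = 0.5065
RR = 0.6341 / 0.5065 = 1.25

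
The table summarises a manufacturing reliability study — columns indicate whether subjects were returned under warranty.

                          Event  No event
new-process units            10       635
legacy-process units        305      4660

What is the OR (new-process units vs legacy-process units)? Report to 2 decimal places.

OR = (10 × 4660) / (635 × 305) = 46600/193675 ≈ 0.24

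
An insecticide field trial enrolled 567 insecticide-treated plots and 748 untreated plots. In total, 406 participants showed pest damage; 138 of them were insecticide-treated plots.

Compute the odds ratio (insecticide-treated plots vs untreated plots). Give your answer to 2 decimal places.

insecticide-treated plots without the outcome: 567 − 138 = 429
untreated plots with the outcome: 406 − 138 = 268
untreated plots without the outcome: 748 − 268 = 480
OR = (138 × 480) / (429 × 268) = 66240/114972 ≈ 0.58

0.58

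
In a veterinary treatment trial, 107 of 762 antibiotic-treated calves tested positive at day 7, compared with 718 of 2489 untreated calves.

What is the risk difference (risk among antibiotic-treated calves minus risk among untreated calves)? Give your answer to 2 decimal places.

-0.15

risk, antibiotic-treated calves = 107/762 = 0.1404
risk, untreated calves = 718/2489 = 0.2885
risk difference = 0.1404 − 0.2885 = -0.15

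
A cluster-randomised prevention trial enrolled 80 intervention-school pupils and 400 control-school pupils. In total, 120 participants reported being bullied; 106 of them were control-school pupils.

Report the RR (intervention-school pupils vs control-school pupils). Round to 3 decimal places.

intervention-school pupils with the outcome: 120 − 106 = 14
intervention-school pupils without the outcome: 80 − 14 = 66
control-school pupils without the outcome: 400 − 106 = 294
risk, intervention-school pupils = 14/80 = 0.1750
risk, control-school pupils = 106/400 = 0.2650
RR = 0.1750 / 0.2650 = 0.660

RR = 0.660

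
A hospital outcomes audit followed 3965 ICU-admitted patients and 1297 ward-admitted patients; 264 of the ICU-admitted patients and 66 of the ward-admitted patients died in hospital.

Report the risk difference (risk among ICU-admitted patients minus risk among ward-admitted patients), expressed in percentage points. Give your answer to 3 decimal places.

1.570

risk, ICU-admitted patients = 264/3965 = 0.0666
risk, ward-admitted patients = 66/1297 = 0.0509
risk difference = 0.0666 − 0.0509 = 0.0157 → 1.570 percentage points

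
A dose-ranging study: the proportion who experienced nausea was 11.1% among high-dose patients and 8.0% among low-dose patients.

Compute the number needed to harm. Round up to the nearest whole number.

absolute risk difference = 0.031000
1 / 0.031000 = 32.258 → round up → 33

NNH: 33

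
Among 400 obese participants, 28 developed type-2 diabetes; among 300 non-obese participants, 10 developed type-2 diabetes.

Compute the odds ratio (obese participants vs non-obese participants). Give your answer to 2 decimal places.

OR = (28 × 290) / (372 × 10) = 8120/3720 ≈ 2.18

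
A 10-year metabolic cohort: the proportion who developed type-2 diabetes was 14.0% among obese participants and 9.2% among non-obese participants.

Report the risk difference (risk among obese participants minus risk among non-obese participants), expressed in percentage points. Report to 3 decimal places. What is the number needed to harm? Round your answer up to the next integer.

risk difference = 0.1400 − 0.0920 = 0.0480 → 4.800 percentage points
absolute risk difference = 0.048000
1 / 0.048000 = 20.833 → round up → 21

RD = 4.800; NNH = 21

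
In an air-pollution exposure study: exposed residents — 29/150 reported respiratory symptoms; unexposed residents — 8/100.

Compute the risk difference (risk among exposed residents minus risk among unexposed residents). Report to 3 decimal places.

0.113

risk, exposed residents = 29/150 = 0.1933
risk, unexposed residents = 8/100 = 0.0800
risk difference = 0.1933 − 0.0800 = 0.113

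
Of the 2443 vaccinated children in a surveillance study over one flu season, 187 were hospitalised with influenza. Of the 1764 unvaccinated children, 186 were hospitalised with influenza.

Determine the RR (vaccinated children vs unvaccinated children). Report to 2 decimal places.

0.73

risk, vaccinated children = 187/2443 = 0.0765
risk, unvaccinated children = 186/1764 = 0.1054
RR = 0.0765 / 0.1054 = 0.73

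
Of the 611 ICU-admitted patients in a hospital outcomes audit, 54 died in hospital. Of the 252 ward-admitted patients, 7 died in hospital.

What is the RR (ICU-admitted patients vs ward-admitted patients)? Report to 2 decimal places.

RR ≈ 3.18

risk, ICU-admitted patients = 54/611 = 0.08838
risk, ward-admitted patients = 7/252 = 0.02778
RR = 0.08838 / 0.02778 = 3.18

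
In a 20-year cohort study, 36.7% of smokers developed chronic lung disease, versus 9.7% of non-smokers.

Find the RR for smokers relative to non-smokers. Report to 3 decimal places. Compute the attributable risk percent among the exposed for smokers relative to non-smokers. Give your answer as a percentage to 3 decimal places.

RR = 3.784; AR% = 73.569%

RR = 0.3670 / 0.0970 = 3.784
AR% = (0.3670 − 0.0970) / 0.3670 = 0.7357 → 73.569%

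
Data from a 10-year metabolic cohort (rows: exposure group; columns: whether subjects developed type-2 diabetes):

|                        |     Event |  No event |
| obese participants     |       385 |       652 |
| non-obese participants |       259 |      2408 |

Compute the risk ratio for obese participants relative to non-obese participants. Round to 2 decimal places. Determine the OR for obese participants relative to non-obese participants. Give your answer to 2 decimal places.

RR = 3.82; OR = 5.49

risk, obese participants = 385/1037 = 0.3713
risk, non-obese participants = 259/2667 = 0.0971
RR = 0.3713 / 0.0971 = 3.82
OR = (385 × 2408) / (652 × 259) = 927080/168868 ≈ 5.49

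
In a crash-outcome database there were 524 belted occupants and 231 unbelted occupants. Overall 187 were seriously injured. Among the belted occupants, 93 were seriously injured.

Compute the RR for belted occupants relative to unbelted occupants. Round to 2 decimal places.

0.44

belted occupants without the outcome: 524 − 93 = 431
unbelted occupants with the outcome: 187 − 93 = 94
unbelted occupants without the outcome: 231 − 94 = 137
risk, belted occupants = 93/524 = 0.1775
risk, unbelted occupants = 94/231 = 0.4069
RR = 0.1775 / 0.4069 = 0.44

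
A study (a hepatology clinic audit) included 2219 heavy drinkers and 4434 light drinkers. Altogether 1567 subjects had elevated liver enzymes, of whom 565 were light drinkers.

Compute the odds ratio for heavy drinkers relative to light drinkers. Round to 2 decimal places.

heavy drinkers with the outcome: 1567 − 565 = 1002
heavy drinkers without the outcome: 2219 − 1002 = 1217
light drinkers without the outcome: 4434 − 565 = 3869
OR = (1002 × 3869) / (1217 × 565) = 3876738/687605 ≈ 5.64

OR: 5.64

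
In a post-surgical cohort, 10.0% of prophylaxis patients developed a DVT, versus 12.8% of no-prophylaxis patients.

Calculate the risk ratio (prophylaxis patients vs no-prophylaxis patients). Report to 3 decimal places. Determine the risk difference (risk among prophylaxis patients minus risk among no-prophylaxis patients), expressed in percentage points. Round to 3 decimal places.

RR = 0.1000 / 0.1280 = 0.781
risk difference = 0.1000 − 0.1280 = -0.0280 → -2.800 percentage points

RR = 0.781; RD = -2.800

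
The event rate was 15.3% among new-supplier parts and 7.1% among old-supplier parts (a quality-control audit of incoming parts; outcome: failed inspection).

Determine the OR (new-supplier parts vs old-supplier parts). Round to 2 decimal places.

2.36

odds, new-supplier parts = 0.1530/0.8470 = 0.1806
odds, old-supplier parts = 0.0710/0.9290 = 0.0764
OR = 0.1806 / 0.0764 = 2.36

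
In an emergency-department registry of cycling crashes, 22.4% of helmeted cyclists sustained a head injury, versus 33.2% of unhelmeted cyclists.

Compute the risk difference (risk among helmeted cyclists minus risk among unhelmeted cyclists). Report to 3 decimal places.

risk difference = 0.2240 − 0.3320 = -0.108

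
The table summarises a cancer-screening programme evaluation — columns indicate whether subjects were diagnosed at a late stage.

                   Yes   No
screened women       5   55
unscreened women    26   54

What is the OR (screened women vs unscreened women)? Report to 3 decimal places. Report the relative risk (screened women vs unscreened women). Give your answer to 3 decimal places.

OR = (5 × 54) / (55 × 26) = 270/1430 ≈ 0.189
risk, screened women = 5/60 = 0.0833
risk, unscreened women = 26/80 = 0.3250
RR = 0.0833 / 0.3250 = 0.256

OR = 0.189; RR = 0.256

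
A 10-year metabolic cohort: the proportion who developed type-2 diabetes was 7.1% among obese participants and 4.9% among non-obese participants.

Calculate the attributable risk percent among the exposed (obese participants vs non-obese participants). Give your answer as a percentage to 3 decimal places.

AR% = (0.07100 − 0.04900) / 0.07100 = 0.3099 → 30.986%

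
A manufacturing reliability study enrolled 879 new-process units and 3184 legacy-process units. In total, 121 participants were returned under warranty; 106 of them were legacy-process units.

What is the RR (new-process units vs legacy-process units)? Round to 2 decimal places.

new-process units with the outcome: 121 − 106 = 15
new-process units without the outcome: 879 − 15 = 864
legacy-process units without the outcome: 3184 − 106 = 3078
risk, new-process units = 15/879 = 0.01706
risk, legacy-process units = 106/3184 = 0.03329
RR = 0.01706 / 0.03329 = 0.51

RR: 0.51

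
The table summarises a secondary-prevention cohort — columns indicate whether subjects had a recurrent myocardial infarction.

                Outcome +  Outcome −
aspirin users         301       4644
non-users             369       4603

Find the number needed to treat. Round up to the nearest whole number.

75

risk, aspirin users = 301/4945 = 0.060870
risk, non-users = 369/4972 = 0.074216
absolute risk difference = 0.013346
1 / 0.013346 = 74.929 → round up → 75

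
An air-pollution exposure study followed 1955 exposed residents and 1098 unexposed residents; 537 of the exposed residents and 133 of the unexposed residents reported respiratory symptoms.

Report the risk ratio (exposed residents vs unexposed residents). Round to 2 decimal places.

RR: 2.27

risk, exposed residents = 537/1955 = 0.2747
risk, unexposed residents = 133/1098 = 0.1211
RR = 0.2747 / 0.1211 = 2.27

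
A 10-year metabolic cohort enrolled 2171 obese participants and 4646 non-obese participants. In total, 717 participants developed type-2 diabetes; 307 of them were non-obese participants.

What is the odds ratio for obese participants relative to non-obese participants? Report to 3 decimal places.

obese participants with the outcome: 717 − 307 = 410
obese participants without the outcome: 2171 − 410 = 1761
non-obese participants without the outcome: 4646 − 307 = 4339
OR = (410 × 4339) / (1761 × 307) = 1778990/540627 ≈ 3.291

OR ≈ 3.291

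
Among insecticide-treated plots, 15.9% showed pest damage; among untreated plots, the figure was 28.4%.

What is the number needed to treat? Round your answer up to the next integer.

8

absolute risk difference = 0.125000
1 / 0.125000 = 8.000 → round up → 8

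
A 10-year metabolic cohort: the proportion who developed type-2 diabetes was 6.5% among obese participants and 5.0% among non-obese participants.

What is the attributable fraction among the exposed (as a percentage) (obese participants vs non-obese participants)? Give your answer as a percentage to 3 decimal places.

AR% = (0.0650 − 0.0500) / 0.0650 = 0.2308 → 23.077%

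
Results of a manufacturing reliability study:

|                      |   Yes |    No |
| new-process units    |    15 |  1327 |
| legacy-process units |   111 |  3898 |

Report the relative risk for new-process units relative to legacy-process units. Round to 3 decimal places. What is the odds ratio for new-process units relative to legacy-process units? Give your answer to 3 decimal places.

RR = 0.404; OR = 0.397

risk, new-process units = 15/1342 = 0.01118
risk, legacy-process units = 111/4009 = 0.02769
RR = 0.01118 / 0.02769 = 0.404
OR = (15 × 3898) / (1327 × 111) = 58470/147297 ≈ 0.397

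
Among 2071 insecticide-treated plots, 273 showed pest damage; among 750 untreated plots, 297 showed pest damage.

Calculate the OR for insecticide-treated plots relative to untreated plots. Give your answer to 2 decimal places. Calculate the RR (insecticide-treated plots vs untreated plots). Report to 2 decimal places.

odds, insecticide-treated plots = 273/1798 = 0.1518
odds, untreated plots = 297/453 = 0.6556
OR = 0.1518 / 0.6556 = 0.23
risk, insecticide-treated plots = 273/2071 = 0.1318
risk, untreated plots = 297/750 = 0.3960
RR = 0.1318 / 0.3960 = 0.33

OR = 0.23; RR = 0.33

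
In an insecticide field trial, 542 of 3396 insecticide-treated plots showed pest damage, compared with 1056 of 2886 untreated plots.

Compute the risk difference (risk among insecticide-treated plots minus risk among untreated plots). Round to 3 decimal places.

risk, insecticide-treated plots = 542/3396 = 0.1596
risk, untreated plots = 1056/2886 = 0.3659
risk difference = 0.1596 − 0.3659 = -0.206

RD: -0.206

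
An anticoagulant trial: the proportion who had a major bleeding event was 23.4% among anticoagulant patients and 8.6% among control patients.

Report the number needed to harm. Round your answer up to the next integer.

NNH: 7

absolute risk difference = 0.148000
1 / 0.148000 = 6.757 → round up → 7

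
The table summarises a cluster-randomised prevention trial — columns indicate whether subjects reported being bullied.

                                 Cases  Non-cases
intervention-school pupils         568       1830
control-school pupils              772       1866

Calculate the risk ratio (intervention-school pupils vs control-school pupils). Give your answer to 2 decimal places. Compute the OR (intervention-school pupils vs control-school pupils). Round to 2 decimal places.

RR = 0.81; OR = 0.75

risk, intervention-school pupils = 568/2398 = 0.2369
risk, control-school pupils = 772/2638 = 0.2926
RR = 0.2369 / 0.2926 = 0.81
odds, intervention-school pupils = 568/1830 = 0.3104
odds, control-school pupils = 772/1866 = 0.4137
OR = 0.3104 / 0.4137 = 0.75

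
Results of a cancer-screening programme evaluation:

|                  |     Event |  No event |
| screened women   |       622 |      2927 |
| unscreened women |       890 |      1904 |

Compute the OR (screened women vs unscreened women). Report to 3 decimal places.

OR = (622 × 1904) / (2927 × 890) = 1184288/2605030 ≈ 0.455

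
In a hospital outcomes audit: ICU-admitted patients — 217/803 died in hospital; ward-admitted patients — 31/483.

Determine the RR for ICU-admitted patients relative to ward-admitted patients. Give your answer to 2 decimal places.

RR: 4.21

risk, ICU-admitted patients = 217/803 = 0.2702
risk, ward-admitted patients = 31/483 = 0.0642
RR = 0.2702 / 0.0642 = 4.21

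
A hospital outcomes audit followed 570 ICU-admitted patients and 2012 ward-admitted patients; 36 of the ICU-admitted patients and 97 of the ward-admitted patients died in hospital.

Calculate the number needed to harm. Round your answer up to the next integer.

67

risk, ICU-admitted patients = 36/570 = 0.063158
risk, ward-admitted patients = 97/2012 = 0.048211
absolute risk difference = 0.014947
1 / 0.014947 = 66.903 → round up → 67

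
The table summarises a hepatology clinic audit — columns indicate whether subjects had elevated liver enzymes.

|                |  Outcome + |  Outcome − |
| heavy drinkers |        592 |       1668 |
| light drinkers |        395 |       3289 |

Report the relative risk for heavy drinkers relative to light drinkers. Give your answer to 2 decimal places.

risk, heavy drinkers = 592/2260 = 0.2619
risk, light drinkers = 395/3684 = 0.1072
RR = 0.2619 / 0.1072 = 2.44

2.44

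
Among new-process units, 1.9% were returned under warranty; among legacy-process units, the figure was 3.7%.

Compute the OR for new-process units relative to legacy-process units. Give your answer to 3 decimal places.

0.504

odds, new-process units = 0.01900/0.98100 = 0.01937
odds, legacy-process units = 0.03700/0.96300 = 0.03842
OR = 0.01937 / 0.03842 = 0.504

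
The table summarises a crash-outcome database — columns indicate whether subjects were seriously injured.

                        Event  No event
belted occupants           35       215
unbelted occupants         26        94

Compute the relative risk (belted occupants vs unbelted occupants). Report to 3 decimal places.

risk, belted occupants = 35/250 = 0.1400
risk, unbelted occupants = 26/120 = 0.2167
RR = 0.1400 / 0.2167 = 0.646

RR = 0.646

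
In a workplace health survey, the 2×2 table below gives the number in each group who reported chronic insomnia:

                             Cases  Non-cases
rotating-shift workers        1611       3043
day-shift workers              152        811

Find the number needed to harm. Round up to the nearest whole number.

6

risk, rotating-shift workers = 1611/4654 = 0.346154
risk, day-shift workers = 152/963 = 0.157840
absolute risk difference = 0.188314
1 / 0.188314 = 5.310 → round up → 6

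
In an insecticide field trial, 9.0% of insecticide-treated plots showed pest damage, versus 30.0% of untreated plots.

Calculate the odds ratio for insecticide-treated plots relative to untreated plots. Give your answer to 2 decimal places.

0.23

odds, insecticide-treated plots = 0.0900/0.9100 = 0.0989
odds, untreated plots = 0.3000/0.7000 = 0.4286
OR = 0.0989 / 0.4286 = 0.23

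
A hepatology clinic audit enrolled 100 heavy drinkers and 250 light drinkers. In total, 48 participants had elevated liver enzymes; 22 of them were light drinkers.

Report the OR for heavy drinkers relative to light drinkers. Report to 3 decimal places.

heavy drinkers with the outcome: 48 − 22 = 26
heavy drinkers without the outcome: 100 − 26 = 74
light drinkers without the outcome: 250 − 22 = 228
OR = (26 × 228) / (74 × 22) = 5928/1628 ≈ 3.641

OR = 3.641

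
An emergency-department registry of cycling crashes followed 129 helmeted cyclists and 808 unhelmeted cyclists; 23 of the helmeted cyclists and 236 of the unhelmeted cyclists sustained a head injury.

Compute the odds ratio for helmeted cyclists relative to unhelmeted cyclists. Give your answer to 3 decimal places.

OR = 0.526

odds, helmeted cyclists = 23/106 = 0.2170
odds, unhelmeted cyclists = 236/572 = 0.4126
OR = 0.2170 / 0.4126 = 0.526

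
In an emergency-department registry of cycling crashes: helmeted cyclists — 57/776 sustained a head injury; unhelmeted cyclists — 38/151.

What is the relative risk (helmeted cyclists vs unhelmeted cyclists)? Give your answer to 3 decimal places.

0.292

risk, helmeted cyclists = 57/776 = 0.0735
risk, unhelmeted cyclists = 38/151 = 0.2517
RR = 0.0735 / 0.2517 = 0.292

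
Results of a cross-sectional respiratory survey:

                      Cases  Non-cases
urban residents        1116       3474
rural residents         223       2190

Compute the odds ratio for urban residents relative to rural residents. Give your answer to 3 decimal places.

odds, urban residents = 1116/3474 = 0.3212
odds, rural residents = 223/2190 = 0.1018
OR = 0.3212 / 0.1018 = 3.155

OR ≈ 3.155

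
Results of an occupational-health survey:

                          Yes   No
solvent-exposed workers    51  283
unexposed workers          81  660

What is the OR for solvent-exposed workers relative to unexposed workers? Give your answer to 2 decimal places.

OR = (51 × 660) / (283 × 81) = 33660/22923 ≈ 1.47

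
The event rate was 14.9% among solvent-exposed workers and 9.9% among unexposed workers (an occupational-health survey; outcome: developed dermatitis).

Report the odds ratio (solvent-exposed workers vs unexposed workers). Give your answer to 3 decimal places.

odds, solvent-exposed workers = 0.1490/0.8510 = 0.1751
odds, unexposed workers = 0.0990/0.9010 = 0.1099
OR = 0.1751 / 0.1099 = 1.593

1.593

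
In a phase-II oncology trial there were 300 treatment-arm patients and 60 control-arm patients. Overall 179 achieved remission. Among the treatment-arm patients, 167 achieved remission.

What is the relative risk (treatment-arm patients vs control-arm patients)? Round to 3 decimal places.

treatment-arm patients without the outcome: 300 − 167 = 133
control-arm patients with the outcome: 179 − 167 = 12
control-arm patients without the outcome: 60 − 12 = 48
risk, treatment-arm patients = 167/300 = 0.5567
risk, control-arm patients = 12/60 = 0.2000
RR = 0.5567 / 0.2000 = 2.783

2.783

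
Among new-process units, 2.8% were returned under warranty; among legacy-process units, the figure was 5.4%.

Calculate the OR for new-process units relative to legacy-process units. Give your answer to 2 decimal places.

odds, new-process units = 0.02800/0.97200 = 0.02881
odds, legacy-process units = 0.05400/0.94600 = 0.05708
OR = 0.02881 / 0.05708 = 0.50

OR = 0.50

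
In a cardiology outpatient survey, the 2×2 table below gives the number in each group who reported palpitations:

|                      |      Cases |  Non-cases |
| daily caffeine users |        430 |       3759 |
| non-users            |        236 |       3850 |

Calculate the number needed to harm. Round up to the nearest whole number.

NNH = 23

risk, daily caffeine users = 430/4189 = 0.102650
risk, non-users = 236/4086 = 0.057758
absolute risk difference = 0.044892
1 / 0.044892 = 22.276 → round up → 23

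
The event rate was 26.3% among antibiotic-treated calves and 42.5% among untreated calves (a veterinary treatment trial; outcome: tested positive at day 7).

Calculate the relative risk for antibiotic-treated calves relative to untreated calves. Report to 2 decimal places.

RR = 0.2630 / 0.4250 = 0.62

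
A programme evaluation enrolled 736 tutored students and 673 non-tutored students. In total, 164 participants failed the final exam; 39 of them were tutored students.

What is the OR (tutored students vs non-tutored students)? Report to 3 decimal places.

OR = 0.245

tutored students without the outcome: 736 − 39 = 697
non-tutored students with the outcome: 164 − 39 = 125
non-tutored students without the outcome: 673 − 125 = 548
OR = (39 × 548) / (697 × 125) = 21372/87125 ≈ 0.245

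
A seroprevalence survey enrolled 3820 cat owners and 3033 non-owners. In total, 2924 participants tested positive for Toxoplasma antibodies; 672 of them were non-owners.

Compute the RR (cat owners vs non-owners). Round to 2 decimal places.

2.66

cat owners with the outcome: 2924 − 672 = 2252
cat owners without the outcome: 3820 − 2252 = 1568
non-owners without the outcome: 3033 − 672 = 2361
risk, cat owners = 2252/3820 = 0.5895
risk, non-owners = 672/3033 = 0.2216
RR = 0.5895 / 0.2216 = 2.66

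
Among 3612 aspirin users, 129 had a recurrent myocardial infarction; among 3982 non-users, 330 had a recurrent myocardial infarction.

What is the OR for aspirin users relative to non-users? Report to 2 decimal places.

OR ≈ 0.41

odds, aspirin users = 129/3483 = 0.03704
odds, non-users = 330/3652 = 0.09036
OR = 0.03704 / 0.09036 = 0.41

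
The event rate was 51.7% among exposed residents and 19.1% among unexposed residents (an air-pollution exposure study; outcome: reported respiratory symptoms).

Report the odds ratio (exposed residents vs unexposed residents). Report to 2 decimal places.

OR ≈ 4.53

odds, exposed residents = 0.5170/0.4830 = 1.0704
odds, unexposed residents = 0.1910/0.8090 = 0.2361
OR = 1.0704 / 0.2361 = 4.53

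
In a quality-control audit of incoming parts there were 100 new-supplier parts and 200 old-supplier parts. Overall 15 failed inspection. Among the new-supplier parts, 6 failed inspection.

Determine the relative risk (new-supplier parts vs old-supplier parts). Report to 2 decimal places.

new-supplier parts without the outcome: 100 − 6 = 94
old-supplier parts with the outcome: 15 − 6 = 9
old-supplier parts without the outcome: 200 − 9 = 191
risk, new-supplier parts = 6/100 = 0.06000
risk, old-supplier parts = 9/200 = 0.04500
RR = 0.06000 / 0.04500 = 1.33

RR ≈ 1.33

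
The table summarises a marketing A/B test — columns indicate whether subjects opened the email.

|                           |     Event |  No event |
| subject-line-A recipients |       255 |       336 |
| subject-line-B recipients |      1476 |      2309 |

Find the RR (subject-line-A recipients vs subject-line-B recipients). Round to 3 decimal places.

1.106

risk, subject-line-A recipients = 255/591 = 0.4315
risk, subject-line-B recipients = 1476/3785 = 0.3900
RR = 0.4315 / 0.3900 = 1.106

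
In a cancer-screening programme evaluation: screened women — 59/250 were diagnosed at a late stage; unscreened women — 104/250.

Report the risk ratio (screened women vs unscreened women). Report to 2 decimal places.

0.57

risk, screened women = 59/250 = 0.2360
risk, unscreened women = 104/250 = 0.4160
RR = 0.2360 / 0.4160 = 0.57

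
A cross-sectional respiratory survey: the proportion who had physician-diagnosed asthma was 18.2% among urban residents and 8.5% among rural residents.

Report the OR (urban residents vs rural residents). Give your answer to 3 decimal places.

odds, urban residents = 0.1820/0.8180 = 0.2225
odds, rural residents = 0.0850/0.9150 = 0.0929
OR = 0.2225 / 0.0929 = 2.395

2.395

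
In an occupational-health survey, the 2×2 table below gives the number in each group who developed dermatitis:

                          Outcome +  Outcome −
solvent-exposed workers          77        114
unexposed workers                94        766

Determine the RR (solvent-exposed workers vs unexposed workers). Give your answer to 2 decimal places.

risk, solvent-exposed workers = 77/191 = 0.4031
risk, unexposed workers = 94/860 = 0.1093
RR = 0.4031 / 0.1093 = 3.69

3.69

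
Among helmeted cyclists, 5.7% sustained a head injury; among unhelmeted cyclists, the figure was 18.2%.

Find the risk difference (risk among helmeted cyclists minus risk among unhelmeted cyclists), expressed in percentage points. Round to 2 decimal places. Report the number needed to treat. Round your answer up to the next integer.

RD = -12.50; NNT = 8

risk difference = 0.0570 − 0.1820 = -0.1250 → -12.50 percentage points
absolute risk difference = 0.125000
1 / 0.125000 = 8.000 → round up → 8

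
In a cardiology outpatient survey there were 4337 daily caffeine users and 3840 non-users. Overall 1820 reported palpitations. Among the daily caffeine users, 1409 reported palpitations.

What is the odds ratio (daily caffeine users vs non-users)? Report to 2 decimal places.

daily caffeine users without the outcome: 4337 − 1409 = 2928
non-users with the outcome: 1820 − 1409 = 411
non-users without the outcome: 3840 − 411 = 3429
OR = (1409 × 3429) / (2928 × 411) = 4831461/1203408 ≈ 4.01

4.01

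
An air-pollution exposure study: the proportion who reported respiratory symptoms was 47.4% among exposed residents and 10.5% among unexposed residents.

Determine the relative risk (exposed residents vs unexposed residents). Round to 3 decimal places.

RR = 0.4740 / 0.1050 = 4.514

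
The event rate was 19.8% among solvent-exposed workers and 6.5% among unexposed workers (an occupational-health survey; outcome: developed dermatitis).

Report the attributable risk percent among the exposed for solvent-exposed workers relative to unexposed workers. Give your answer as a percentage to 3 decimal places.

AR% = (0.1980 − 0.0650) / 0.1980 = 0.6717 → 67.172%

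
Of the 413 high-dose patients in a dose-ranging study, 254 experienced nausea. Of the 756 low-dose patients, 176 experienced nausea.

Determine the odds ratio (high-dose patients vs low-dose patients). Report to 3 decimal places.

OR = (254 × 580) / (159 × 176) = 147320/27984 ≈ 5.264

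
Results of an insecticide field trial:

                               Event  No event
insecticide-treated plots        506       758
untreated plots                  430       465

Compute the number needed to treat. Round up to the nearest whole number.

NNT = 13

risk, insecticide-treated plots = 506/1264 = 0.400316
risk, untreated plots = 430/895 = 0.480447
absolute risk difference = 0.080130
1 / 0.080130 = 12.480 → round up → 13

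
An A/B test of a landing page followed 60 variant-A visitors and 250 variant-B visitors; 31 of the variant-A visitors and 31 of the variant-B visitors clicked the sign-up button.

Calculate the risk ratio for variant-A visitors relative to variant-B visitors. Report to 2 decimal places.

4.17

risk, variant-A visitors = 31/60 = 0.5167
risk, variant-B visitors = 31/250 = 0.1240
RR = 0.5167 / 0.1240 = 4.17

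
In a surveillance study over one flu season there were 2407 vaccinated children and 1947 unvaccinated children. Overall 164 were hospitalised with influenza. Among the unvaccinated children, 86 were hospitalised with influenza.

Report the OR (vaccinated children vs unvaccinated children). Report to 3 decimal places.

0.725

vaccinated children with the outcome: 164 − 86 = 78
vaccinated children without the outcome: 2407 − 78 = 2329
unvaccinated children without the outcome: 1947 − 86 = 1861
OR = (78 × 1861) / (2329 × 86) = 145158/200294 ≈ 0.725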